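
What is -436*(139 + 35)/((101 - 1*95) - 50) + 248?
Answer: 21694/11 ≈ 1972.2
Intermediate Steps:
-436*(139 + 35)/((101 - 1*95) - 50) + 248 = -75864/((101 - 95) - 50) + 248 = -75864/(6 - 50) + 248 = -75864/(-44) + 248 = -75864*(-1)/44 + 248 = -436*(-87/22) + 248 = 18966/11 + 248 = 21694/11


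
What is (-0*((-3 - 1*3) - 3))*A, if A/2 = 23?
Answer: 0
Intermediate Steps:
A = 46 (A = 2*23 = 46)
(-0*((-3 - 1*3) - 3))*A = -0*((-3 - 1*3) - 3)*46 = -0*((-3 - 3) - 3)*46 = -0*(-6 - 3)*46 = -0*(-9)*46 = -7*0*46 = 0*46 = 0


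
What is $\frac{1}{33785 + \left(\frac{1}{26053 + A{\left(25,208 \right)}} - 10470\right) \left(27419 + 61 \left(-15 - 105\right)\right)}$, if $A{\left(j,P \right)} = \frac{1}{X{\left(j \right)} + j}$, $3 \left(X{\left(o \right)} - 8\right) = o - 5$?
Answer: $- \frac{3100310}{652313731959169} \approx -4.7528 \cdot 10^{-9}$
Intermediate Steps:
$X{\left(o \right)} = \frac{19}{3} + \frac{o}{3}$ ($X{\left(o \right)} = 8 + \frac{o - 5}{3} = 8 + \frac{-5 + o}{3} = 8 + \left(- \frac{5}{3} + \frac{o}{3}\right) = \frac{19}{3} + \frac{o}{3}$)
$A{\left(j,P \right)} = \frac{1}{\frac{19}{3} + \frac{4 j}{3}}$ ($A{\left(j,P \right)} = \frac{1}{\left(\frac{19}{3} + \frac{j}{3}\right) + j} = \frac{1}{\frac{19}{3} + \frac{4 j}{3}}$)
$\frac{1}{33785 + \left(\frac{1}{26053 + A{\left(25,208 \right)}} - 10470\right) \left(27419 + 61 \left(-15 - 105\right)\right)} = \frac{1}{33785 + \left(\frac{1}{26053 + \frac{3}{19 + 4 \cdot 25}} - 10470\right) \left(27419 + 61 \left(-15 - 105\right)\right)} = \frac{1}{33785 + \left(\frac{1}{26053 + \frac{3}{19 + 100}} - 10470\right) \left(27419 + 61 \left(-120\right)\right)} = \frac{1}{33785 + \left(\frac{1}{26053 + \frac{3}{119}} - 10470\right) \left(27419 - 7320\right)} = \frac{1}{33785 + \left(\frac{1}{26053 + 3 \cdot \frac{1}{119}} - 10470\right) 20099} = \frac{1}{33785 + \left(\frac{1}{26053 + \frac{3}{119}} - 10470\right) 20099} = \frac{1}{33785 + \left(\frac{1}{\frac{3100310}{119}} - 10470\right) 20099} = \frac{1}{33785 + \left(\frac{119}{3100310} - 10470\right) 20099} = \frac{1}{33785 - \frac{652418475932519}{3100310}} = \frac{1}{- \frac{652313731959169}{3100310}} = - \frac{3100310}{652313731959169}$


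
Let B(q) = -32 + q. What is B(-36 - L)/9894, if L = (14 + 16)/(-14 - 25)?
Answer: -437/64311 ≈ -0.0067951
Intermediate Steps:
L = -10/13 (L = 30/(-39) = 30*(-1/39) = -10/13 ≈ -0.76923)
B(-36 - L)/9894 = (-32 + (-36 - 1*(-10/13)))/9894 = (-32 + (-36 + 10/13))*(1/9894) = (-32 - 458/13)*(1/9894) = -874/13*1/9894 = -437/64311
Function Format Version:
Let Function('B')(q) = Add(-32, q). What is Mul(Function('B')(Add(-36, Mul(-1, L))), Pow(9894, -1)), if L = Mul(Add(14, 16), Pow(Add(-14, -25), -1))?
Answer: Rational(-437, 64311) ≈ -0.0067951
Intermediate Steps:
L = Rational(-10, 13) (L = Mul(30, Pow(-39, -1)) = Mul(30, Rational(-1, 39)) = Rational(-10, 13) ≈ -0.76923)
Mul(Function('B')(Add(-36, Mul(-1, L))), Pow(9894, -1)) = Mul(Add(-32, Add(-36, Mul(-1, Rational(-10, 13)))), Pow(9894, -1)) = Mul(Add(-32, Add(-36, Rational(10, 13))), Rational(1, 9894)) = Mul(Add(-32, Rational(-458, 13)), Rational(1, 9894)) = Mul(Rational(-874, 13), Rational(1, 9894)) = Rational(-437, 64311)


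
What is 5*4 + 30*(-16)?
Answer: -460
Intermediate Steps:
5*4 + 30*(-16) = 20 - 480 = -460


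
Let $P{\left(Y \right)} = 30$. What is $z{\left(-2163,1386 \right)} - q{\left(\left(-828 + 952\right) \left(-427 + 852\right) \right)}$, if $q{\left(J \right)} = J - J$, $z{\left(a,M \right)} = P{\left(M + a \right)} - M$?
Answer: $-1356$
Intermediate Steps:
$z{\left(a,M \right)} = 30 - M$
$q{\left(J \right)} = 0$
$z{\left(-2163,1386 \right)} - q{\left(\left(-828 + 952\right) \left(-427 + 852\right) \right)} = \left(30 - 1386\right) - 0 = \left(30 - 1386\right) + 0 = -1356 + 0 = -1356$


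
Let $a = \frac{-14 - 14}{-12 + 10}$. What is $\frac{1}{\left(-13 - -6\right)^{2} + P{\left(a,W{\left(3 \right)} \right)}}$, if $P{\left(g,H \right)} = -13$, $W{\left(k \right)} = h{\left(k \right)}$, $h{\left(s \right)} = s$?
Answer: $\frac{1}{36} \approx 0.027778$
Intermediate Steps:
$a = 14$ ($a = - \frac{28}{-2} = \left(-28\right) \left(- \frac{1}{2}\right) = 14$)
$W{\left(k \right)} = k$
$\frac{1}{\left(-13 - -6\right)^{2} + P{\left(a,W{\left(3 \right)} \right)}} = \frac{1}{\left(-13 - -6\right)^{2} - 13} = \frac{1}{\left(-13 + 6\right)^{2} - 13} = \frac{1}{\left(-7\right)^{2} - 13} = \frac{1}{49 - 13} = \frac{1}{36}$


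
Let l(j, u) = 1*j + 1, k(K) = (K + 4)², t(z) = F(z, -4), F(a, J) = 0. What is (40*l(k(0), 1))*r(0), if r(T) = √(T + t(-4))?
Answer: 0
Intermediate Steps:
t(z) = 0
k(K) = (4 + K)²
l(j, u) = 1 + j (l(j, u) = j + 1 = 1 + j)
r(T) = √T (r(T) = √(T + 0) = √T)
(40*l(k(0), 1))*r(0) = (40*(1 + (4 + 0)²))*√0 = (40*(1 + 4²))*0 = (40*(1 + 16))*0 = (40*17)*0 = 680*0 = 0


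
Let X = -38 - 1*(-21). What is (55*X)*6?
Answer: -5610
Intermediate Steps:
X = -17 (X = -38 + 21 = -17)
(55*X)*6 = (55*(-17))*6 = -935*6 = -5610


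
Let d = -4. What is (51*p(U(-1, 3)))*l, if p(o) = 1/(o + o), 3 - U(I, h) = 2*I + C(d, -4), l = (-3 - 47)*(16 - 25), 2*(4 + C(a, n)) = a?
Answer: 11475/11 ≈ 1043.2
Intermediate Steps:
C(a, n) = -4 + a/2
l = 450 (l = -50*(-9) = 450)
U(I, h) = 9 - 2*I (U(I, h) = 3 - (2*I + (-4 + (½)*(-4))) = 3 - (2*I + (-4 - 2)) = 3 - (2*I - 6) = 3 - (-6 + 2*I) = 3 + (6 - 2*I) = 9 - 2*I)
p(o) = 1/(2*o)
(51*p(U(-1, 3)))*l = (51*(1/(2*(9 - 2*(-1)))))*450 = (51*(1/(2*(9 + 2))))*450 = (51*((½)/11))*450 = (51*((½)*(1/11)))*450 = (51*(1/22))*450 = (51/22)*450 = 11475/11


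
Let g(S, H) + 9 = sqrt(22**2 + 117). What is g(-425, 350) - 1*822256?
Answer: -822265 + sqrt(601) ≈ -8.2224e+5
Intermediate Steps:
g(S, H) = -9 + sqrt(601) (g(S, H) = -9 + sqrt(22**2 + 117) = -9 + sqrt(484 + 117) = -9 + sqrt(601))
g(-425, 350) - 1*822256 = (-9 + sqrt(601)) - 1*822256 = (-9 + sqrt(601)) - 822256 = -822265 + sqrt(601)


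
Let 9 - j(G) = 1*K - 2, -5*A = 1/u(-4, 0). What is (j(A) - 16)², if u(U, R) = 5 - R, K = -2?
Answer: 9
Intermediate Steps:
A = -1/25 (A = -1/(5*(5 - 1*0)) = -1/(5*(5 + 0)) = -⅕/5 = -⅕*⅕ = -1/25 ≈ -0.040000)
j(G) = 13 (j(G) = 9 - (1*(-2) - 2) = 9 - (-2 - 2) = 9 - 1*(-4) = 9 + 4 = 13)
(j(A) - 16)² = (13 - 16)² = (-3)² = 9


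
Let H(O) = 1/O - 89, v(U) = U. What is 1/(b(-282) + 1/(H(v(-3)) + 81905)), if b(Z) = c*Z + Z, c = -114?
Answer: 245447/7821414105 ≈ 3.1381e-5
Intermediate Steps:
b(Z) = -113*Z (b(Z) = -114*Z + Z = -113*Z)
H(O) = -89 + 1/O
1/(b(-282) + 1/(H(v(-3)) + 81905)) = 1/(-113*(-282) + 1/((-89 + 1/(-3)) + 81905)) = 1/(31866 + 1/((-89 - ⅓) + 81905)) = 1/(31866 + 1/(-268/3 + 81905)) = 1/(31866 + 1/(245447/3)) = 1/(31866 + 3/245447) = 1/(7821414105/245447) = 245447/7821414105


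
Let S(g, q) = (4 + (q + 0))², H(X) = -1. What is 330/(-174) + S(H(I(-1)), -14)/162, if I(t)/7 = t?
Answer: -3005/2349 ≈ -1.2793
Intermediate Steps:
I(t) = 7*t
S(g, q) = (4 + q)²
330/(-174) + S(H(I(-1)), -14)/162 = 330/(-174) + (4 - 14)²/162 = 330*(-1/174) + (-10)²*(1/162) = -55/29 + 100*(1/162) = -55/29 + 50/81 = -3005/2349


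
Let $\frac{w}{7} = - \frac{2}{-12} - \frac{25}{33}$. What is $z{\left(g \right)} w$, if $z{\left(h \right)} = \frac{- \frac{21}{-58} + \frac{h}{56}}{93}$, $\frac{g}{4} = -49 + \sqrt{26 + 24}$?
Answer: $\frac{8281}{59334} - \frac{65 \sqrt{2}}{4092} \approx 0.1171$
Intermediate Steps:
$g = -196 + 20 \sqrt{2}$ ($g = 4 \left(-49 + \sqrt{26 + 24}\right) = 4 \left(-49 + \sqrt{50}\right) = 4 \left(-49 + 5 \sqrt{2}\right) = -196 + 20 \sqrt{2} \approx -167.72$)
$w = - \frac{91}{22}$ ($w = 7 \left(- \frac{2}{-12} - \frac{25}{33}\right) = 7 \left(\left(-2\right) \left(- \frac{1}{12}\right) - \frac{25}{33}\right) = 7 \left(\frac{1}{6} - \frac{25}{33}\right) = 7 \left(- \frac{13}{22}\right) = - \frac{91}{22} \approx -4.1364$)
$z{\left(h \right)} = \frac{7}{1798} + \frac{h}{5208}$ ($z{\left(h \right)} = \left(\left(-21\right) \left(- \frac{1}{58}\right) + h \frac{1}{56}\right) \frac{1}{93} = \left(\frac{21}{58} + \frac{h}{56}\right) \frac{1}{93} = \frac{7}{1798} + \frac{h}{5208}$)
$z{\left(g \right)} w = \left(\frac{7}{1798} + \frac{-196 + 20 \sqrt{2}}{5208}\right) \left(- \frac{91}{22}\right) = \left(\frac{7}{1798} - \left(\frac{7}{186} - \frac{5 \sqrt{2}}{1302}\right)\right) \left(- \frac{91}{22}\right) = \left(- \frac{91}{2697} + \frac{5 \sqrt{2}}{1302}\right) \left(- \frac{91}{22}\right) = \frac{8281}{59334} - \frac{65 \sqrt{2}}{4092}$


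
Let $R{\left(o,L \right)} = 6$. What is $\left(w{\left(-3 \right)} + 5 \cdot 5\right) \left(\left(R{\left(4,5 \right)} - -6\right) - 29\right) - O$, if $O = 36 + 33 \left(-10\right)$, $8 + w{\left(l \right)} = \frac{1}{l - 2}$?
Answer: $\frac{42}{5} \approx 8.4$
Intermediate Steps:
$w{\left(l \right)} = -8 + \frac{1}{-2 + l}$ ($w{\left(l \right)} = -8 + \frac{1}{l - 2} = -8 + \frac{1}{-2 + l}$)
$O = -294$ ($O = 36 - 330 = -294$)
$\left(w{\left(-3 \right)} + 5 \cdot 5\right) \left(\left(R{\left(4,5 \right)} - -6\right) - 29\right) - O = \left(\frac{17 - -24}{-2 - 3} + 5 \cdot 5\right) \left(\left(6 - -6\right) - 29\right) - -294 = \left(\frac{17 + 24}{-5} + 25\right) \left(\left(6 + 6\right) - 29\right) + 294 = \left(\left(- \frac{1}{5}\right) 41 + 25\right) \left(12 - 29\right) + 294 = \left(- \frac{41}{5} + 25\right) \left(-17\right) + 294 = \frac{84}{5} \left(-17\right) + 294 = - \frac{1428}{5} + 294 = \frac{42}{5}$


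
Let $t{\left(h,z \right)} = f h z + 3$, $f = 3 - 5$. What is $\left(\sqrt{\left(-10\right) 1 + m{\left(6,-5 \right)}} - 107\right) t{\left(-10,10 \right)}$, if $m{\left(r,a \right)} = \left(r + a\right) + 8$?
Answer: $-21721 + 203 i \approx -21721.0 + 203.0 i$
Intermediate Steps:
$f = -2$
$t{\left(h,z \right)} = 3 - 2 h z$ ($t{\left(h,z \right)} = - 2 h z + 3 = 3 - 2 h z$)
$m{\left(r,a \right)} = 8 + a + r$ ($m{\left(r,a \right)} = \left(a + r\right) + 8 = 8 + a + r$)
$\left(\sqrt{\left(-10\right) 1 + m{\left(6,-5 \right)}} - 107\right) t{\left(-10,10 \right)} = \left(\sqrt{\left(-10\right) 1 + \left(8 - 5 + 6\right)} - 107\right) \left(3 - \left(-20\right) 10\right) = \left(\sqrt{-10 + 9} - 107\right) \left(3 + 200\right) = \left(\sqrt{-1} - 107\right) 203 = \left(i - 107\right) 203 = \left(-107 + i\right) 203 = -21721 + 203 i$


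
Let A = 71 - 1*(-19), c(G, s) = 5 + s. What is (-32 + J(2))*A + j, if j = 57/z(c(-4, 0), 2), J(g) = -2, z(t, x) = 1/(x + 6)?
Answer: -2604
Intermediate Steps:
z(t, x) = 1/(6 + x)
A = 90 (A = 71 + 19 = 90)
j = 456 (j = 57/(1/(6 + 2)) = 57/(1/8) = 57/(⅛) = 57*8 = 456)
(-32 + J(2))*A + j = (-32 - 2)*90 + 456 = -34*90 + 456 = -3060 + 456 = -2604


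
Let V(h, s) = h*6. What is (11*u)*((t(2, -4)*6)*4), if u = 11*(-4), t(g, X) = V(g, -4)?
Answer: -139392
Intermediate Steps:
V(h, s) = 6*h
t(g, X) = 6*g
u = -44
(11*u)*((t(2, -4)*6)*4) = (11*(-44))*(((6*2)*6)*4) = -484*12*6*4 = -34848*4 = -484*288 = -139392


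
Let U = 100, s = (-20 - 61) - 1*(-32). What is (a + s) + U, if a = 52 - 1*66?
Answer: 37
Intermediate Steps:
a = -14 (a = 52 - 66 = -14)
s = -49 (s = -81 + 32 = -49)
(a + s) + U = (-14 - 49) + 100 = -63 + 100 = 37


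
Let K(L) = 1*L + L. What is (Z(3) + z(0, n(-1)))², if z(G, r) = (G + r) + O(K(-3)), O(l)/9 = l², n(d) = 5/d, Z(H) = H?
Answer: 103684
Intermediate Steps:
K(L) = 2*L (K(L) = L + L = 2*L)
O(l) = 9*l²
z(G, r) = 324 + G + r (z(G, r) = (G + r) + 9*(2*(-3))² = (G + r) + 9*(-6)² = (G + r) + 9*36 = (G + r) + 324 = 324 + G + r)
(Z(3) + z(0, n(-1)))² = (3 + (324 + 0 + 5/(-1)))² = (3 + (324 + 0 + 5*(-1)))² = (3 + (324 + 0 - 5))² = (3 + 319)² = 322² = 103684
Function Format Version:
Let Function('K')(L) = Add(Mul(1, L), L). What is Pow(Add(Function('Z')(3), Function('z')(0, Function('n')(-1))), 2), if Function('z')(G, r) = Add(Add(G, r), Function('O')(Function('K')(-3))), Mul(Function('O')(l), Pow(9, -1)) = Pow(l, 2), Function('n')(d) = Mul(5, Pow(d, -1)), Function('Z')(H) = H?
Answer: 103684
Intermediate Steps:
Function('K')(L) = Mul(2, L) (Function('K')(L) = Add(L, L) = Mul(2, L))
Function('O')(l) = Mul(9, Pow(l, 2))
Function('z')(G, r) = Add(324, G, r) (Function('z')(G, r) = Add(Add(G, r), Mul(9, Pow(Mul(2, -3), 2))) = Add(Add(G, r), Mul(9, Pow(-6, 2))) = Add(Add(G, r), Mul(9, 36)) = Add(Add(G, r), 324) = Add(324, G, r))
Pow(Add(Function('Z')(3), Function('z')(0, Function('n')(-1))), 2) = Pow(Add(3, Add(324, 0, Mul(5, Pow(-1, -1)))), 2) = Pow(Add(3, Add(324, 0, Mul(5, -1))), 2) = Pow(Add(3, Add(324, 0, -5)), 2) = Pow(Add(3, 319), 2) = Pow(322, 2) = 103684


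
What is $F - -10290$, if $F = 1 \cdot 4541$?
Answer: $14831$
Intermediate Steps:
$F = 4541$
$F - -10290 = 4541 - -10290 = 4541 + 10290 = 14831$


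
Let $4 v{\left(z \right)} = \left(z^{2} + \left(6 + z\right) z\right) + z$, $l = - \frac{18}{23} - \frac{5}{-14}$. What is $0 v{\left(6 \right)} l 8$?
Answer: $0$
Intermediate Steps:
$l = - \frac{137}{322}$ ($l = \left(-18\right) \frac{1}{23} - - \frac{5}{14} = - \frac{18}{23} + \frac{5}{14} = - \frac{137}{322} \approx -0.42547$)
$v{\left(z \right)} = \frac{z}{4} + \frac{z^{2}}{4} + \frac{z \left(6 + z\right)}{4}$ ($v{\left(z \right)} = \frac{\left(z^{2} + \left(6 + z\right) z\right) + z}{4} = \frac{\left(z^{2} + z \left(6 + z\right)\right) + z}{4} = \frac{z + z^{2} + z \left(6 + z\right)}{4} = \frac{z}{4} + \frac{z^{2}}{4} + \frac{z \left(6 + z\right)}{4}$)
$0 v{\left(6 \right)} l 8 = 0 \cdot \frac{1}{4} \cdot 6 \left(7 + 2 \cdot 6\right) \left(- \frac{137}{322}\right) 8 = 0 \cdot \frac{1}{4} \cdot 6 \left(7 + 12\right) \left(- \frac{137}{322}\right) 8 = 0 \cdot \frac{1}{4} \cdot 6 \cdot 19 \left(- \frac{137}{322}\right) 8 = 0 \cdot \frac{57}{2} \left(- \frac{137}{322}\right) 8 = 0 \left(- \frac{137}{322}\right) 8 = 0 \cdot 8 = 0$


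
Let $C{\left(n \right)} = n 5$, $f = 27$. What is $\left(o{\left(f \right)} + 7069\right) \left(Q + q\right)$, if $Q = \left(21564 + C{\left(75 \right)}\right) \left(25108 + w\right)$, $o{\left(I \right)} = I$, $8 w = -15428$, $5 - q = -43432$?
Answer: $3608872947300$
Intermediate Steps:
$q = 43437$ ($q = 5 - -43432 = 5 + 43432 = 43437$)
$w = - \frac{3857}{2}$ ($w = \frac{1}{8} \left(-15428\right) = - \frac{3857}{2} \approx -1928.5$)
$C{\left(n \right)} = 5 n$
$Q = \frac{1017070101}{2}$ ($Q = \left(21564 + 5 \cdot 75\right) \left(25108 - \frac{3857}{2}\right) = \left(21564 + 375\right) \frac{46359}{2} = 21939 \cdot \frac{46359}{2} = \frac{1017070101}{2} \approx 5.0853 \cdot 10^{8}$)
$\left(o{\left(f \right)} + 7069\right) \left(Q + q\right) = \left(27 + 7069\right) \left(\frac{1017070101}{2} + 43437\right) = 7096 \cdot \frac{1017156975}{2} = 3608872947300$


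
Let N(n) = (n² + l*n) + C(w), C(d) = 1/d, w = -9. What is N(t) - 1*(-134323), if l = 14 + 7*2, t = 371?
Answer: 2541167/9 ≈ 2.8235e+5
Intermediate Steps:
l = 28 (l = 14 + 14 = 28)
N(n) = -⅑ + n² + 28*n (N(n) = (n² + 28*n) + 1/(-9) = (n² + 28*n) - ⅑ = -⅑ + n² + 28*n)
N(t) - 1*(-134323) = (-⅑ + 371² + 28*371) - 1*(-134323) = (-⅑ + 137641 + 10388) + 134323 = 1332260/9 + 134323 = 2541167/9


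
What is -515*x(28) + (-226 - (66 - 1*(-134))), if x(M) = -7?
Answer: 3179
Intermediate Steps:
-515*x(28) + (-226 - (66 - 1*(-134))) = -515*(-7) + (-226 - (66 - 1*(-134))) = 3605 + (-226 - (66 + 134)) = 3605 + (-226 - 1*200) = 3605 + (-226 - 200) = 3605 - 426 = 3179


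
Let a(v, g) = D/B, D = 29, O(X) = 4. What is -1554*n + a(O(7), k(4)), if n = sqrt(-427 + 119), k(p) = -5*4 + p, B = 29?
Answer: 1 - 3108*I*sqrt(77) ≈ 1.0 - 27273.0*I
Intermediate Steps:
k(p) = -20 + p
n = 2*I*sqrt(77) (n = sqrt(-308) = 2*I*sqrt(77) ≈ 17.55*I)
a(v, g) = 1 (a(v, g) = 29/29 = 29*(1/29) = 1)
-1554*n + a(O(7), k(4)) = -3108*I*sqrt(77) + 1 = 1 - 3108*I*sqrt(77)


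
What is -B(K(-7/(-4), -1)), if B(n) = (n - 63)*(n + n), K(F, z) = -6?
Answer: -828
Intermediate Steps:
B(n) = 2*n*(-63 + n) (B(n) = (-63 + n)*(2*n) = 2*n*(-63 + n))
-B(K(-7/(-4), -1)) = -2*(-6)*(-63 - 6) = -2*(-6)*(-69) = -1*828 = -828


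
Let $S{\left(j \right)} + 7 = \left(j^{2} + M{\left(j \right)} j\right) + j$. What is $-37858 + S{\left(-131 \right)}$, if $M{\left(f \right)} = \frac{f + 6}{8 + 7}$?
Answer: $- \frac{59230}{3} \approx -19743.0$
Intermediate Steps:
$M{\left(f \right)} = \frac{2}{5} + \frac{f}{15}$ ($M{\left(f \right)} = \frac{6 + f}{15} = \left(6 + f\right) \frac{1}{15} = \frac{2}{5} + \frac{f}{15}$)
$S{\left(j \right)} = -7 + j + j^{2} + j \left(\frac{2}{5} + \frac{j}{15}\right)$ ($S{\left(j \right)} = -7 + \left(\left(j^{2} + \left(\frac{2}{5} + \frac{j}{15}\right) j\right) + j\right) = -7 + \left(\left(j^{2} + j \left(\frac{2}{5} + \frac{j}{15}\right)\right) + j\right) = -7 + \left(j + j^{2} + j \left(\frac{2}{5} + \frac{j}{15}\right)\right) = -7 + j + j^{2} + j \left(\frac{2}{5} + \frac{j}{15}\right)$)
$-37858 + S{\left(-131 \right)} = -37858 + \left(-7 + \frac{7}{5} \left(-131\right) + \frac{16 \left(-131\right)^{2}}{15}\right) = -37858 - - \frac{54344}{3} = -37858 + \frac{54344}{3} = - \frac{59230}{3}$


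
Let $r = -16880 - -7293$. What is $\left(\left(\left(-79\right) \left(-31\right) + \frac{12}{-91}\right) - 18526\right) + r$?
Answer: $- \frac{2335436}{91} \approx -25664.0$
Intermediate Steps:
$r = -9587$ ($r = -16880 + 7293 = -9587$)
$\left(\left(\left(-79\right) \left(-31\right) + \frac{12}{-91}\right) - 18526\right) + r = \left(\left(\left(-79\right) \left(-31\right) + \frac{12}{-91}\right) - 18526\right) - 9587 = \left(\left(2449 + 12 \left(- \frac{1}{91}\right)\right) - 18526\right) - 9587 = \left(\left(2449 - \frac{12}{91}\right) - 18526\right) - 9587 = \left(\frac{222847}{91} - 18526\right) - 9587 = - \frac{1463019}{91} - 9587 = - \frac{2335436}{91}$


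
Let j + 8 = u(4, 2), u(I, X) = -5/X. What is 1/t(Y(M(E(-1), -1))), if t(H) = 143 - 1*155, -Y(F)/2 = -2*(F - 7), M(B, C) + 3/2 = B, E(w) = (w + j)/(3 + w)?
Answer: -1/12 ≈ -0.083333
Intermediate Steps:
j = -21/2 (j = -8 - 5/2 = -21/2 ≈ -10.500)
E(w) = (-21/2 + w)/(3 + w) (E(w) = (w - 21/2)/(3 + w) = (-21/2 + w)/(3 + w))
M(B, C) = -3/2 + B
Y(F) = -28 + 4*F (Y(F) = -(-4)*(F - 7) = -(-4)*(-7 + F) = -2*(14 - 2*F) = -28 + 4*F)
t(H) = -12 (t(H) = 143 - 155 = -12)
1/t(Y(M(E(-1), -1))) = 1/(-12) = -1/12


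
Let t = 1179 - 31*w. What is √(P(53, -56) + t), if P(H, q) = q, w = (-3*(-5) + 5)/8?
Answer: √4182/2 ≈ 32.334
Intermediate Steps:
w = 5/2 (w = (15 + 5)*(⅛) = 20*(⅛) = 5/2 ≈ 2.5000)
t = 2203/2 (t = 1179 - 31*5/2 = 1179 - 155/2 = 2203/2 ≈ 1101.5)
√(P(53, -56) + t) = √(-56 + 2203/2) = √(2091/2) = √4182/2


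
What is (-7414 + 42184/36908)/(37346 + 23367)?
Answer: -68398432/560198851 ≈ -0.12210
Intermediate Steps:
(-7414 + 42184/36908)/(37346 + 23367) = (-7414 + 42184*(1/36908))/60713 = (-7414 + 10546/9227)*(1/60713) = -68398432/9227*1/60713 = -68398432/560198851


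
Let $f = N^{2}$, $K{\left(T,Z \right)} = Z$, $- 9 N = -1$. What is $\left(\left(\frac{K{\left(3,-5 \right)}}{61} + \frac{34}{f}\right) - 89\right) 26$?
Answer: $\frac{4226560}{61} \approx 69288.0$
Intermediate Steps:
$N = \frac{1}{9}$ ($N = \left(- \frac{1}{9}\right) \left(-1\right) = \frac{1}{9} \approx 0.11111$)
$f = \frac{1}{81}$ ($f = \left(\frac{1}{9}\right)^{2} = \frac{1}{81} \approx 0.012346$)
$\left(\left(\frac{K{\left(3,-5 \right)}}{61} + \frac{34}{f}\right) - 89\right) 26 = \left(\left(- \frac{5}{61} + 34 \frac{1}{\frac{1}{81}}\right) - 89\right) 26 = \left(\left(\left(-5\right) \frac{1}{61} + 34 \cdot 81\right) - 89\right) 26 = \left(\left(- \frac{5}{61} + 2754\right) - 89\right) 26 = \left(\frac{167989}{61} - 89\right) 26 = \frac{162560}{61} \cdot 26 = \frac{4226560}{61}$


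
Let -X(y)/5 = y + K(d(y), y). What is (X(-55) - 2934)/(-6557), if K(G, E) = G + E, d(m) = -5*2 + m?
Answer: 2059/6557 ≈ 0.31402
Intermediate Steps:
d(m) = -10 + m
K(G, E) = E + G
X(y) = 50 - 15*y (X(y) = -5*(y + (y + (-10 + y))) = -5*(y + (-10 + 2*y)) = -5*(-10 + 3*y) = 50 - 15*y)
(X(-55) - 2934)/(-6557) = ((50 - 15*(-55)) - 2934)/(-6557) = ((50 + 825) - 2934)*(-1/6557) = (875 - 2934)*(-1/6557) = -2059*(-1/6557) = 2059/6557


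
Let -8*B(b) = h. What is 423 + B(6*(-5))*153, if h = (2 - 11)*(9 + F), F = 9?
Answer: 14085/4 ≈ 3521.3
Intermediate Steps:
h = -162 (h = (2 - 11)*(9 + 9) = -9*18 = -162)
B(b) = 81/4 (B(b) = -⅛*(-162) = 81/4)
423 + B(6*(-5))*153 = 423 + (81/4)*153 = 423 + 12393/4 = 14085/4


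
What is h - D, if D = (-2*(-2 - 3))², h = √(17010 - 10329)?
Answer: -100 + √6681 ≈ -18.263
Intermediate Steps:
h = √6681 ≈ 81.737
D = 100 (D = (-2*(-5))² = 10² = 100)
h - D = √6681 - 1*100 = √6681 - 100 = -100 + √6681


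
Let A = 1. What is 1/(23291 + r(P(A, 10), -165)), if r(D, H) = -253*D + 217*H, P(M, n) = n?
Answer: -1/15044 ≈ -6.6472e-5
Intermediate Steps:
1/(23291 + r(P(A, 10), -165)) = 1/(23291 + (-253*10 + 217*(-165))) = 1/(23291 + (-2530 - 35805)) = 1/(23291 - 38335) = 1/(-15044) = -1/15044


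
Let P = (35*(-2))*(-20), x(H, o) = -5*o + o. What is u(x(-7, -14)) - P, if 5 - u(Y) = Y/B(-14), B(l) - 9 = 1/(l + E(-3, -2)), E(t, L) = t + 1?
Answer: -200381/143 ≈ -1401.3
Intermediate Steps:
E(t, L) = 1 + t
B(l) = 9 + 1/(-2 + l) (B(l) = 9 + 1/(l + (1 - 3)) = 9 + 1/(l - 2) = 9 + 1/(-2 + l))
x(H, o) = -4*o
P = 1400 (P = -70*(-20) = 1400)
u(Y) = 5 - 16*Y/143 (u(Y) = 5 - Y/((-17 + 9*(-14))/(-2 - 14)) = 5 - Y/((-17 - 126)/(-16)) = 5 - Y/((-1/16*(-143))) = 5 - Y/143/16 = 5 - Y*16/143 = 5 - 16*Y/143)
u(x(-7, -14)) - P = (5 - (-64)*(-14)/143) - 1*1400 = (5 - 16/143*56) - 1400 = (5 - 896/143) - 1400 = -181/143 - 1400 = -200381/143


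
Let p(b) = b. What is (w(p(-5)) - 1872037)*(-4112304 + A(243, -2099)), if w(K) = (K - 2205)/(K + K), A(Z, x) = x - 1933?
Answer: 7705023586176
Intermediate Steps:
A(Z, x) = -1933 + x
w(K) = (-2205 + K)/(2*K) (w(K) = (-2205 + K)/((2*K)) = (-2205 + K)*(1/(2*K)) = (-2205 + K)/(2*K))
(w(p(-5)) - 1872037)*(-4112304 + A(243, -2099)) = ((½)*(-2205 - 5)/(-5) - 1872037)*(-4112304 + (-1933 - 2099)) = ((½)*(-⅕)*(-2210) - 1872037)*(-4112304 - 4032) = (221 - 1872037)*(-4116336) = -1871816*(-4116336) = 7705023586176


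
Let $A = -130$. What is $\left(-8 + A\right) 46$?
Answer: $-6348$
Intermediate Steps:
$\left(-8 + A\right) 46 = \left(-8 - 130\right) 46 = \left(-138\right) 46 = -6348$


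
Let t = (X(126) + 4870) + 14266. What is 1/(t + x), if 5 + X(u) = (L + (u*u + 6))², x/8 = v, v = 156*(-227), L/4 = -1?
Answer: 1/251846719 ≈ 3.9707e-9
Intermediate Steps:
L = -4 (L = 4*(-1) = -4)
v = -35412
x = -283296 (x = 8*(-35412) = -283296)
X(u) = -5 + (2 + u²)² (X(u) = -5 + (-4 + (u*u + 6))² = -5 + (-4 + (u² + 6))² = -5 + (-4 + (6 + u²))² = -5 + (2 + u²)²)
t = 252130015 (t = ((-5 + (2 + 126²)²) + 4870) + 14266 = ((-5 + (2 + 15876)²) + 4870) + 14266 = ((-5 + 15878²) + 4870) + 14266 = ((-5 + 252110884) + 4870) + 14266 = (252110879 + 4870) + 14266 = 252115749 + 14266 = 252130015)
1/(t + x) = 1/(252130015 - 283296) = 1/251846719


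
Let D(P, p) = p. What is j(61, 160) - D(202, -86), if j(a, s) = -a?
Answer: 25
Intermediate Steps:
j(61, 160) - D(202, -86) = -1*61 - 1*(-86) = -61 + 86 = 25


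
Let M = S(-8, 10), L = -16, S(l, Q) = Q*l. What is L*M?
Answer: 1280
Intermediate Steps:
M = -80 (M = 10*(-8) = -80)
L*M = -16*(-80) = 1280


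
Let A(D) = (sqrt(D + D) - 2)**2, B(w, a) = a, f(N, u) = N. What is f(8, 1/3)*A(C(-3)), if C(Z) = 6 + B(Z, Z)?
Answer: 80 - 32*sqrt(6) ≈ 1.6163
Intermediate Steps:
C(Z) = 6 + Z
A(D) = (-2 + sqrt(2)*sqrt(D))**2 (A(D) = (sqrt(2*D) - 2)**2 = (sqrt(2)*sqrt(D) - 2)**2 = (-2 + sqrt(2)*sqrt(D))**2)
f(8, 1/3)*A(C(-3)) = 8*(-2 + sqrt(2)*sqrt(6 - 3))**2 = 8*(-2 + sqrt(2)*sqrt(3))**2 = 8*(-2 + sqrt(6))**2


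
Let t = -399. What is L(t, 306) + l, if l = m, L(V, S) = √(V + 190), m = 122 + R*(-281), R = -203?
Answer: 57165 + I*√209 ≈ 57165.0 + 14.457*I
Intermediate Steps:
m = 57165 (m = 122 - 203*(-281) = 122 + 57043 = 57165)
L(V, S) = √(190 + V)
l = 57165
L(t, 306) + l = √(190 - 399) + 57165 = √(-209) + 57165 = I*√209 + 57165 = 57165 + I*√209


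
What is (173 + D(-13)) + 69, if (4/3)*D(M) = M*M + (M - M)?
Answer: 1475/4 ≈ 368.75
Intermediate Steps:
D(M) = 3*M**2/4 (D(M) = 3*(M*M + (M - M))/4 = 3*(M**2 + 0)/4 = 3*M**2/4)
(173 + D(-13)) + 69 = (173 + (3/4)*(-13)**2) + 69 = (173 + (3/4)*169) + 69 = (173 + 507/4) + 69 = 1199/4 + 69 = 1475/4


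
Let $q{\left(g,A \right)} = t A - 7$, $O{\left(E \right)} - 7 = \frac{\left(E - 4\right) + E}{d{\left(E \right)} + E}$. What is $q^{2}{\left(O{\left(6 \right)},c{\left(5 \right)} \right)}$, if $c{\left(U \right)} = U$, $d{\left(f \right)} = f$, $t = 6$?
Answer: $529$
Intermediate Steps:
$O{\left(E \right)} = 7 + \frac{-4 + 2 E}{2 E}$ ($O{\left(E \right)} = 7 + \frac{\left(E - 4\right) + E}{E + E} = 7 + \frac{\left(E - 4\right) + E}{2 E} = 7 + \left(\left(-4 + E\right) + E\right) \frac{1}{2 E} = 7 + \left(-4 + 2 E\right) \frac{1}{2 E} = 7 + \frac{-4 + 2 E}{2 E}$)
$q{\left(g,A \right)} = -7 + 6 A$ ($q{\left(g,A \right)} = 6 A - 7 = -7 + 6 A$)
$q^{2}{\left(O{\left(6 \right)},c{\left(5 \right)} \right)} = \left(-7 + 6 \cdot 5\right)^{2} = \left(-7 + 30\right)^{2} = 23^{2} = 529$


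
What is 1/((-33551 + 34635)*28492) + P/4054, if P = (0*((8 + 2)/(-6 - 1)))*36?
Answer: 1/30885328 ≈ 3.2378e-8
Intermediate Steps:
P = 0 (P = (0*(10/(-7)))*36 = (0*(10*(-⅐)))*36 = (0*(-10/7))*36 = 0*36 = 0)
1/((-33551 + 34635)*28492) + P/4054 = 1/((-33551 + 34635)*28492) + 0/4054 = (1/28492)/1084 + 0*(1/4054) = (1/1084)*(1/28492) + 0 = 1/30885328 + 0 = 1/30885328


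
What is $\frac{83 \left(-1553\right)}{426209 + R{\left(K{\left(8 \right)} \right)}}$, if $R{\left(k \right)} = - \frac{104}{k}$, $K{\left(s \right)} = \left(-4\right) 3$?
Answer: $- \frac{386697}{1278653} \approx -0.30243$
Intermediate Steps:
$K{\left(s \right)} = -12$
$\frac{83 \left(-1553\right)}{426209 + R{\left(K{\left(8 \right)} \right)}} = \frac{83 \left(-1553\right)}{426209 - \frac{104}{-12}} = - \frac{128899}{426209 - - \frac{26}{3}} = - \frac{128899}{426209 + \frac{26}{3}} = - \frac{128899}{\frac{1278653}{3}} = \left(-128899\right) \frac{3}{1278653} = - \frac{386697}{1278653}$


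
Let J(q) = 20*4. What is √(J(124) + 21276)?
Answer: 2*√5339 ≈ 146.14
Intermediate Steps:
J(q) = 80
√(J(124) + 21276) = √(80 + 21276) = √21356 = 2*√5339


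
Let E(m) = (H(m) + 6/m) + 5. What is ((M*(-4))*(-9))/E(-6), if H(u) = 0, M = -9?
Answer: -81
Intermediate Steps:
E(m) = 5 + 6/m (E(m) = (0 + 6/m) + 5 = 6/m + 5 = 5 + 6/m)
((M*(-4))*(-9))/E(-6) = (-9*(-4)*(-9))/(5 + 6/(-6)) = (36*(-9))/(5 + 6*(-1/6)) = -324/(5 - 1) = -324/4 = -324*1/4 = -81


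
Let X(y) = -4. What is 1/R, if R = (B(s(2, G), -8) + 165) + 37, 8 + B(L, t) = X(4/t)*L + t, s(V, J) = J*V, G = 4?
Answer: 1/154 ≈ 0.0064935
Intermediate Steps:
B(L, t) = -8 + t - 4*L (B(L, t) = -8 + (-4*L + t) = -8 + (t - 4*L) = -8 + t - 4*L)
R = 154 (R = ((-8 - 8 - 16*2) + 165) + 37 = ((-8 - 8 - 4*8) + 165) + 37 = ((-8 - 8 - 32) + 165) + 37 = (-48 + 165) + 37 = 117 + 37 = 154)
1/R = 1/154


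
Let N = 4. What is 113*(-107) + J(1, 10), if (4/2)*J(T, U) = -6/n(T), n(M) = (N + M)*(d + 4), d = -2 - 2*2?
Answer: -120907/10 ≈ -12091.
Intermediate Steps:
d = -6 (d = -2 - 4 = -6)
n(M) = -8 - 2*M (n(M) = (4 + M)*(-6 + 4) = (4 + M)*(-2) = -8 - 2*M)
J(T, U) = -3/(-8 - 2*T) (J(T, U) = (-6/(-8 - 2*T))/2 = -3/(-8 - 2*T))
113*(-107) + J(1, 10) = 113*(-107) + 3/(2*(4 + 1)) = -12091 + (3/2)/5 = -12091 + (3/2)*(⅕) = -12091 + 3/10 = -120907/10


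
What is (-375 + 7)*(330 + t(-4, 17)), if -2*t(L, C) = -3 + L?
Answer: -122728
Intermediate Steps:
t(L, C) = 3/2 - L/2 (t(L, C) = -(-3 + L)/2 = 3/2 - L/2)
(-375 + 7)*(330 + t(-4, 17)) = (-375 + 7)*(330 + (3/2 - 1/2*(-4))) = -368*(330 + (3/2 + 2)) = -368*(330 + 7/2) = -368*667/2 = -122728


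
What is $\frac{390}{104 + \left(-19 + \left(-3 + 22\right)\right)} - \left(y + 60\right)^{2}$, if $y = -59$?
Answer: $\frac{11}{4} \approx 2.75$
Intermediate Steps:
$\frac{390}{104 + \left(-19 + \left(-3 + 22\right)\right)} - \left(y + 60\right)^{2} = \frac{390}{104 + \left(-19 + \left(-3 + 22\right)\right)} - \left(-59 + 60\right)^{2} = \frac{390}{104 + \left(-19 + 19\right)} - 1^{2} = \frac{390}{104 + 0} - 1 = \frac{390}{104} - 1 = 390 \cdot \frac{1}{104} - 1 = \frac{15}{4} - 1 = \frac{11}{4}$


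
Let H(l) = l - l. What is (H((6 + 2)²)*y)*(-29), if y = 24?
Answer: 0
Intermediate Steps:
H(l) = 0
(H((6 + 2)²)*y)*(-29) = (0*24)*(-29) = 0*(-29) = 0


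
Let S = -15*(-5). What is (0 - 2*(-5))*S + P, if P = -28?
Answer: 722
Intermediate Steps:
S = 75
(0 - 2*(-5))*S + P = (0 - 2*(-5))*75 - 28 = (0 + 10)*75 - 28 = 10*75 - 28 = 750 - 28 = 722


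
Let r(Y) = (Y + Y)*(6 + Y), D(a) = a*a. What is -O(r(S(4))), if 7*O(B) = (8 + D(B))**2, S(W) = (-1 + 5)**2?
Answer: -245643149376/7 ≈ -3.5092e+10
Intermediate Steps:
S(W) = 16 (S(W) = 4**2 = 16)
D(a) = a**2
r(Y) = 2*Y*(6 + Y) (r(Y) = (2*Y)*(6 + Y) = 2*Y*(6 + Y))
O(B) = (8 + B**2)**2/7
-O(r(S(4))) = -(8 + (2*16*(6 + 16))**2)**2/7 = -(8 + (2*16*22)**2)**2/7 = -(8 + 704**2)**2/7 = -(8 + 495616)**2/7 = -495624**2/7 = -245643149376/7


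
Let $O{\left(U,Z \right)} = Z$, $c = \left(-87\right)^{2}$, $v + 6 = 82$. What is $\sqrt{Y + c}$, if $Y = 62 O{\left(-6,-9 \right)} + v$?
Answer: $\sqrt{7087} \approx 84.184$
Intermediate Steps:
$v = 76$ ($v = -6 + 82 = 76$)
$c = 7569$
$Y = -482$ ($Y = 62 \left(-9\right) + 76 = -558 + 76 = -482$)
$\sqrt{Y + c} = \sqrt{-482 + 7569} = \sqrt{7087}$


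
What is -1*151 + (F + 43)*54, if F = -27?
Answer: 713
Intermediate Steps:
-1*151 + (F + 43)*54 = -1*151 + (-27 + 43)*54 = -151 + 16*54 = -151 + 864 = 713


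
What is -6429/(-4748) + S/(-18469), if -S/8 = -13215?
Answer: -383221359/87690812 ≈ -4.3701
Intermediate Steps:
S = 105720 (S = -8*(-13215) = 105720)
-6429/(-4748) + S/(-18469) = -6429/(-4748) + 105720/(-18469) = -6429*(-1/4748) + 105720*(-1/18469) = 6429/4748 - 105720/18469 = -383221359/87690812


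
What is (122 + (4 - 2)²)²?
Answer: 15876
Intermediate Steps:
(122 + (4 - 2)²)² = (122 + 2²)² = (122 + 4)² = 126² = 15876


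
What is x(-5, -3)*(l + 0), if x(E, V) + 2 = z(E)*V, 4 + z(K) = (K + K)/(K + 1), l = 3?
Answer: 15/2 ≈ 7.5000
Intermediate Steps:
z(K) = -4 + 2*K/(1 + K) (z(K) = -4 + (K + K)/(K + 1) = -4 + (2*K)/(1 + K) = -4 + 2*K/(1 + K))
x(E, V) = -2 + 2*V*(-2 - E)/(1 + E) (x(E, V) = -2 + (2*(-2 - E)/(1 + E))*V = -2 + 2*V*(-2 - E)/(1 + E))
x(-5, -3)*(l + 0) = (2*(-1 - 1*(-5) - 1*(-3)*(2 - 5))/(1 - 5))*(3 + 0) = (2*(-1 + 5 - 1*(-3)*(-3))/(-4))*3 = (2*(-¼)*(-1 + 5 - 9))*3 = (2*(-¼)*(-5))*3 = (5/2)*3 = 15/2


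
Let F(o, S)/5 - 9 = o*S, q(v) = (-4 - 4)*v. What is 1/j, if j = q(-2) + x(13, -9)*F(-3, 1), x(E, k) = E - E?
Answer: 1/16 ≈ 0.062500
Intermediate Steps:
q(v) = -8*v
x(E, k) = 0
F(o, S) = 45 + 5*S*o (F(o, S) = 45 + 5*(o*S) = 45 + 5*(S*o) = 45 + 5*S*o)
j = 16 (j = -8*(-2) + 0*(45 + 5*1*(-3)) = 16 + 0*(45 - 15) = 16 + 0*30 = 16 + 0 = 16)
1/j = 1/16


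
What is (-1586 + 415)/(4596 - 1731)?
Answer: -1171/2865 ≈ -0.40873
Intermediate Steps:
(-1586 + 415)/(4596 - 1731) = -1171/2865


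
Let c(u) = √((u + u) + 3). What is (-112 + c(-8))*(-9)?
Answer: 1008 - 9*I*√13 ≈ 1008.0 - 32.45*I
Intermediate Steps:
c(u) = √(3 + 2*u) (c(u) = √(2*u + 3) = √(3 + 2*u))
(-112 + c(-8))*(-9) = (-112 + √(3 + 2*(-8)))*(-9) = (-112 + √(3 - 16))*(-9) = (-112 + √(-13))*(-9) = (-112 + I*√13)*(-9) = 1008 - 9*I*√13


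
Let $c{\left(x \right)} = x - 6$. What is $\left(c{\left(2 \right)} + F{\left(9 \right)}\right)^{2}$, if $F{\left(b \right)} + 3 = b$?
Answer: $4$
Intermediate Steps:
$c{\left(x \right)} = -6 + x$ ($c{\left(x \right)} = x - 6 = -6 + x$)
$F{\left(b \right)} = -3 + b$
$\left(c{\left(2 \right)} + F{\left(9 \right)}\right)^{2} = \left(\left(-6 + 2\right) + \left(-3 + 9\right)\right)^{2} = \left(-4 + 6\right)^{2} = 2^{2} = 4$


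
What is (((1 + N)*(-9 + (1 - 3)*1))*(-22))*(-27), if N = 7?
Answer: -52272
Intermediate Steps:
(((1 + N)*(-9 + (1 - 3)*1))*(-22))*(-27) = (((1 + 7)*(-9 + (1 - 3)*1))*(-22))*(-27) = ((8*(-9 - 2*1))*(-22))*(-27) = ((8*(-9 - 2))*(-22))*(-27) = ((8*(-11))*(-22))*(-27) = -88*(-22)*(-27) = 1936*(-27) = -52272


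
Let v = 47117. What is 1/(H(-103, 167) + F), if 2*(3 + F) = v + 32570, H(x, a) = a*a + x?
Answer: 2/135253 ≈ 1.4787e-5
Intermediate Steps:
H(x, a) = x + a**2 (H(x, a) = a**2 + x = x + a**2)
F = 79681/2 (F = -3 + (47117 + 32570)/2 = -3 + (1/2)*79687 = -3 + 79687/2 = 79681/2 ≈ 39841.)
1/(H(-103, 167) + F) = 1/((-103 + 167**2) + 79681/2) = 1/((-103 + 27889) + 79681/2) = 1/(27786 + 79681/2) = 1/(135253/2) = 2/135253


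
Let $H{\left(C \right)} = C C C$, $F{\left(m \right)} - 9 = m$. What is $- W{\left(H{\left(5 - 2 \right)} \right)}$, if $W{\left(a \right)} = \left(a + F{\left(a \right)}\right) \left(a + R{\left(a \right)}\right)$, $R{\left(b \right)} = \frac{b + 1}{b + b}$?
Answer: $- \frac{5201}{3} \approx -1733.7$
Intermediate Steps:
$F{\left(m \right)} = 9 + m$
$R{\left(b \right)} = \frac{1 + b}{2 b}$
$H{\left(C \right)} = C^{3}$ ($H{\left(C \right)} = C^{2} C = C^{3}$)
$W{\left(a \right)} = \left(9 + 2 a\right) \left(a + \frac{1 + a}{2 a}\right)$ ($W{\left(a \right)} = \left(a + \left(9 + a\right)\right) \left(a + \frac{1 + a}{2 a}\right) = \left(9 + 2 a\right) \left(a + \frac{1 + a}{2 a}\right)$)
$- W{\left(H{\left(5 - 2 \right)} \right)} = - (\frac{11}{2} + 2 \left(\left(5 - 2\right)^{3}\right)^{2} + 10 \left(5 - 2\right)^{3} + \frac{9}{2 \left(5 - 2\right)^{3}}) = - (\frac{11}{2} + 2 \left(3^{3}\right)^{2} + 10 \cdot 3^{3} + \frac{9}{2 \cdot 3^{3}}) = - (\frac{11}{2} + 2 \cdot 27^{2} + 10 \cdot 27 + \frac{9}{2 \cdot 27}) = - (\frac{11}{2} + 2 \cdot 729 + 270 + \frac{9}{2} \cdot \frac{1}{27}) = - (\frac{11}{2} + 1458 + 270 + \frac{1}{6}) = \left(-1\right) \frac{5201}{3} = - \frac{5201}{3}$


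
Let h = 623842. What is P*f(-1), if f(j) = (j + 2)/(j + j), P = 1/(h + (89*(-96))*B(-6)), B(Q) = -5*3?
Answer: -1/1504004 ≈ -6.6489e-7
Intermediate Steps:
B(Q) = -15
P = 1/752002 (P = 1/(623842 + (89*(-96))*(-15)) = 1/(623842 - 8544*(-15)) = 1/(623842 + 128160) = 1/752002 ≈ 1.3298e-6)
f(j) = (2 + j)/(2*j) (f(j) = (2 + j)/((2*j)) = (2 + j)*(1/(2*j)) = (2 + j)/(2*j))
P*f(-1) = ((1/2)*(2 - 1)/(-1))/752002 = ((1/2)*(-1)*1)/752002 = (1/752002)*(-1/2) = -1/1504004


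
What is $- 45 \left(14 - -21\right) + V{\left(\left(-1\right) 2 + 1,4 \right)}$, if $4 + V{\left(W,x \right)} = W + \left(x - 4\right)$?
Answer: $-1580$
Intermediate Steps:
$V{\left(W,x \right)} = -8 + W + x$ ($V{\left(W,x \right)} = -4 + \left(W + \left(x - 4\right)\right) = -4 + \left(W + \left(-4 + x\right)\right) = -4 + \left(-4 + W + x\right) = -8 + W + x$)
$- 45 \left(14 - -21\right) + V{\left(\left(-1\right) 2 + 1,4 \right)} = - 45 \left(14 - -21\right) + \left(-8 + \left(\left(-1\right) 2 + 1\right) + 4\right) = - 45 \left(14 + 21\right) + \left(-8 + \left(-2 + 1\right) + 4\right) = \left(-45\right) 35 - 5 = -1575 - 5 = -1580$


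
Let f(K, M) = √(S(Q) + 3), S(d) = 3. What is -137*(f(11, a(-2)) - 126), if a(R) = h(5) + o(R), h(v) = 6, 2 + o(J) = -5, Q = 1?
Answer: 17262 - 137*√6 ≈ 16926.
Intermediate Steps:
o(J) = -7 (o(J) = -2 - 5 = -7)
a(R) = -1 (a(R) = 6 - 7 = -1)
f(K, M) = √6 (f(K, M) = √(3 + 3) = √6)
-137*(f(11, a(-2)) - 126) = -137*(√6 - 126) = -137*(-126 + √6) = 17262 - 137*√6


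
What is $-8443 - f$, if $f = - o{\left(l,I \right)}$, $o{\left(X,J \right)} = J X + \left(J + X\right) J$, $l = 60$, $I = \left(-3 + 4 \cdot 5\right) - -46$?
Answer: $3086$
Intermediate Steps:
$I = 63$ ($I = \left(-3 + 20\right) + 46 = 17 + 46 = 63$)
$o{\left(X,J \right)} = J X + J \left(J + X\right)$
$f = -11529$ ($f = - 63 \left(63 + 2 \cdot 60\right) = - 63 \left(63 + 120\right) = - 63 \cdot 183 = \left(-1\right) 11529 = -11529$)
$-8443 - f = -8443 - -11529 = -8443 + 11529 = 3086$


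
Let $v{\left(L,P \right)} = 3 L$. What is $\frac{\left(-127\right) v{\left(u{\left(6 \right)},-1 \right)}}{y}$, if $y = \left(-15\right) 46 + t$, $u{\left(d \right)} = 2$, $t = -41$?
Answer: $\frac{762}{731} \approx 1.0424$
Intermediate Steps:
$y = -731$ ($y = \left(-15\right) 46 - 41 = -690 - 41 = -731$)
$\frac{\left(-127\right) v{\left(u{\left(6 \right)},-1 \right)}}{y} = \frac{\left(-127\right) 3 \cdot 2}{-731} = \left(-127\right) 6 \left(- \frac{1}{731}\right) = \left(-762\right) \left(- \frac{1}{731}\right) = \frac{762}{731}$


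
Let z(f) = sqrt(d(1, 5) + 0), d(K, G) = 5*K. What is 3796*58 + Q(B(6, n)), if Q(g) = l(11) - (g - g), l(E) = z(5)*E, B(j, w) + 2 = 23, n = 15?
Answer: 220168 + 11*sqrt(5) ≈ 2.2019e+5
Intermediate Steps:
z(f) = sqrt(5) (z(f) = sqrt(5*1 + 0) = sqrt(5 + 0) = sqrt(5))
B(j, w) = 21 (B(j, w) = -2 + 23 = 21)
l(E) = E*sqrt(5) (l(E) = sqrt(5)*E = E*sqrt(5))
Q(g) = 11*sqrt(5) (Q(g) = 11*sqrt(5) - (g - g) = 11*sqrt(5) - 1*0 = 11*sqrt(5) + 0 = 11*sqrt(5))
3796*58 + Q(B(6, n)) = 3796*58 + 11*sqrt(5) = 220168 + 11*sqrt(5)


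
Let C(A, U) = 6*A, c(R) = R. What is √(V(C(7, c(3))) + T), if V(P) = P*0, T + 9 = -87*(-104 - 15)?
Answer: 2*√2586 ≈ 101.71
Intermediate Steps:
T = 10344 (T = -9 - 87*(-104 - 15) = -9 - 87*(-119) = -9 + 10353 = 10344)
V(P) = 0
√(V(C(7, c(3))) + T) = √(0 + 10344) = √10344 = 2*√2586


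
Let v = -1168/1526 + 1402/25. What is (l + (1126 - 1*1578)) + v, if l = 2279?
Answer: 35905151/19075 ≈ 1882.3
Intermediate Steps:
v = 1055126/19075 (v = -1168*1/1526 + 1402*(1/25) = -584/763 + 1402/25 = 1055126/19075 ≈ 55.315)
(l + (1126 - 1*1578)) + v = (2279 + (1126 - 1*1578)) + 1055126/19075 = (2279 + (1126 - 1578)) + 1055126/19075 = (2279 - 452) + 1055126/19075 = 1827 + 1055126/19075 = 35905151/19075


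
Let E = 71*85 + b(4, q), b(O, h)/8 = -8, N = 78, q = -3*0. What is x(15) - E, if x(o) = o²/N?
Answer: -155171/26 ≈ -5968.1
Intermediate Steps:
q = 0
b(O, h) = -64 (b(O, h) = 8*(-8) = -64)
x(o) = o²/78
E = 5971 (E = 71*85 - 64 = 6035 - 64 = 5971)
x(15) - E = (1/78)*15² - 1*5971 = (1/78)*225 - 5971 = 75/26 - 5971 = -155171/26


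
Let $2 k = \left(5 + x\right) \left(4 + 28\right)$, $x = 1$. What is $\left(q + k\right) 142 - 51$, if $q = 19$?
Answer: $16279$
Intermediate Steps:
$k = 96$ ($k = \frac{\left(5 + 1\right) \left(4 + 28\right)}{2} = \frac{6 \cdot 32}{2} = \frac{1}{2} \cdot 192 = 96$)
$\left(q + k\right) 142 - 51 = \left(19 + 96\right) 142 - 51 = 115 \cdot 142 - 51 = 16330 - 51 = 16279$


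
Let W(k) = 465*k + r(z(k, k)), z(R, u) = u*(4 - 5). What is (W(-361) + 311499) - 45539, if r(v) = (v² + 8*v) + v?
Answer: 231665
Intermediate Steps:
z(R, u) = -u (z(R, u) = u*(-1) = -u)
r(v) = v² + 9*v
W(k) = 465*k - k*(9 - k) (W(k) = 465*k + (-k)*(9 - k) = 465*k - k*(9 - k))
(W(-361) + 311499) - 45539 = (-361*(456 - 361) + 311499) - 45539 = (-361*95 + 311499) - 45539 = (-34295 + 311499) - 45539 = 277204 - 45539 = 231665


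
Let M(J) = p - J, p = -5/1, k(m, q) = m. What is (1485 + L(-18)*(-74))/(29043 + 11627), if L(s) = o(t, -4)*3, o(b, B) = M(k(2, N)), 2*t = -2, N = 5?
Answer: 3039/40670 ≈ 0.074723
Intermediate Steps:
t = -1 (t = (½)*(-2) = -1)
p = -5 (p = -5*1 = -5)
M(J) = -5 - J
o(b, B) = -7 (o(b, B) = -5 - 1*2 = -5 - 2 = -7)
L(s) = -21 (L(s) = -7*3 = -21)
(1485 + L(-18)*(-74))/(29043 + 11627) = (1485 - 21*(-74))/(29043 + 11627) = (1485 + 1554)/40670 = 3039*(1/40670) = 3039/40670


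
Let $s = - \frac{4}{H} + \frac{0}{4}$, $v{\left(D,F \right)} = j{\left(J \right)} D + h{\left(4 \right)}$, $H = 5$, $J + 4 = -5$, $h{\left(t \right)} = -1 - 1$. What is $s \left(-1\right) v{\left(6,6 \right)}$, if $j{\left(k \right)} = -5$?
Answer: $- \frac{128}{5} \approx -25.6$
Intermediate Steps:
$h{\left(t \right)} = -2$
$J = -9$ ($J = -4 - 5 = -9$)
$v{\left(D,F \right)} = -2 - 5 D$ ($v{\left(D,F \right)} = - 5 D - 2 = -2 - 5 D$)
$s = - \frac{4}{5}$ ($s = - \frac{4}{5} + \frac{0}{4} = \left(-4\right) \frac{1}{5} + 0 \cdot \frac{1}{4} = - \frac{4}{5} + 0 = - \frac{4}{5} \approx -0.8$)
$s \left(-1\right) v{\left(6,6 \right)} = \left(- \frac{4}{5}\right) \left(-1\right) \left(-2 - 30\right) = \frac{4 \left(-2 - 30\right)}{5} = \frac{4}{5} \left(-32\right) = - \frac{128}{5}$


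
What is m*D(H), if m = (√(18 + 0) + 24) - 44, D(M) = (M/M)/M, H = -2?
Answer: 10 - 3*√2/2 ≈ 7.8787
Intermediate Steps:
D(M) = 1/M
m = -20 + 3*√2 (m = (√18 + 24) - 44 = (3*√2 + 24) - 44 = (24 + 3*√2) - 44 = -20 + 3*√2 ≈ -15.757)
m*D(H) = (-20 + 3*√2)/(-2) = (-20 + 3*√2)*(-½) = 10 - 3*√2/2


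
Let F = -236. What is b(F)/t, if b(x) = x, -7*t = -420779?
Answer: -1652/420779 ≈ -0.0039261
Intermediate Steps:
t = 420779/7 (t = -1/7*(-420779) = 420779/7 ≈ 60111.)
b(F)/t = -236/420779/7 = -236*7/420779 = -1652/420779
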